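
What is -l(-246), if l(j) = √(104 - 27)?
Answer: -√77 ≈ -8.7750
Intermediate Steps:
l(j) = √77
-l(-246) = -√77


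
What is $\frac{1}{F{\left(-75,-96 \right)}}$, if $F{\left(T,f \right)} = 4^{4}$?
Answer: $\frac{1}{256} \approx 0.0039063$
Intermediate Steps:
$F{\left(T,f \right)} = 256$
$\frac{1}{F{\left(-75,-96 \right)}} = \frac{1}{256}$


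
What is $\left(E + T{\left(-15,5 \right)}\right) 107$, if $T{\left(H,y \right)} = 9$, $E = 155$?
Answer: $17548$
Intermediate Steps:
$\left(E + T{\left(-15,5 \right)}\right) 107 = \left(155 + 9\right) 107 = 164 \cdot 107 = 17548$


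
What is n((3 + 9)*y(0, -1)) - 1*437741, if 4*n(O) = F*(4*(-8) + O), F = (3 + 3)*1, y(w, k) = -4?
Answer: -437861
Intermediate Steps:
F = 6 (F = 6*1 = 6)
n(O) = -48 + 3*O/2 (n(O) = (6*(4*(-8) + O))/4 = (6*(-32 + O))/4 = (-192 + 6*O)/4 = -48 + 3*O/2)
n((3 + 9)*y(0, -1)) - 1*437741 = (-48 + 3*((3 + 9)*(-4))/2) - 1*437741 = (-48 + 3*(12*(-4))/2) - 437741 = (-48 + (3/2)*(-48)) - 437741 = (-48 - 72) - 437741 = -120 - 437741 = -437861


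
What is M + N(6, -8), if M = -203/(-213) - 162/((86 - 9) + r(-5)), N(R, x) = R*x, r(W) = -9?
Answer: -357967/7242 ≈ -49.429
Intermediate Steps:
M = -10351/7242 (M = -203/(-213) - 162/((86 - 9) - 9) = -203*(-1/213) - 162/(77 - 9) = 203/213 - 162/68 = 203/213 - 162*1/68 = 203/213 - 81/34 = -10351/7242 ≈ -1.4293)
M + N(6, -8) = -10351/7242 + 6*(-8) = -10351/7242 - 48 = -357967/7242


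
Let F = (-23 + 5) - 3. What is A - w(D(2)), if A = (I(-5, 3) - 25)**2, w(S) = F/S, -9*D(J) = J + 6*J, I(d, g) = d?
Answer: 1773/2 ≈ 886.50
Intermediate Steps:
F = -21 (F = -18 - 3 = -21)
D(J) = -7*J/9 (D(J) = -(J + 6*J)/9 = -7*J/9)
w(S) = -21/S
A = 900 (A = (-5 - 25)**2 = (-30)**2 = 900)
A - w(D(2)) = 900 - (-21)/((-7/9*2)) = 900 - (-21)/(-14/9) = 900 - (-21)*(-9)/14 = 900 - 1*27/2 = 900 - 27/2 = 1773/2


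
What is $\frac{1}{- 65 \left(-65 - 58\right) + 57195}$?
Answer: $\frac{1}{65190} \approx 1.534 \cdot 10^{-5}$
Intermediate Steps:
$\frac{1}{- 65 \left(-65 - 58\right) + 57195} = \frac{1}{\left(-65\right) \left(-123\right) + 57195} = \frac{1}{7995 + 57195} = \frac{1}{65190}$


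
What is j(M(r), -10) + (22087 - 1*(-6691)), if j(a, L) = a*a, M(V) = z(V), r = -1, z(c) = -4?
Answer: 28794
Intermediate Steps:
M(V) = -4
j(a, L) = a**2
j(M(r), -10) + (22087 - 1*(-6691)) = (-4)**2 + (22087 - 1*(-6691)) = 16 + (22087 + 6691) = 16 + 28778 = 28794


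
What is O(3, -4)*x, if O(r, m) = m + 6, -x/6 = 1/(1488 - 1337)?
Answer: -12/151 ≈ -0.079470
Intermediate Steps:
x = -6/151 (x = -6/(1488 - 1337) = -6/151 ≈ -0.039735)
O(r, m) = 6 + m
O(3, -4)*x = (6 - 4)*(-6/151) = 2*(-6/151) = -12/151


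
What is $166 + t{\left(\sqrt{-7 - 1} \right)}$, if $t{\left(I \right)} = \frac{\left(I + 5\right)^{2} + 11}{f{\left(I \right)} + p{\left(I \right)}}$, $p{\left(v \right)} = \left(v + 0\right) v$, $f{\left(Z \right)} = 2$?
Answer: $\frac{484}{3} - \frac{10 i \sqrt{2}}{3} \approx 161.33 - 4.714 i$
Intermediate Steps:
$p{\left(v \right)} = v^{2}$ ($p{\left(v \right)} = v v = v^{2}$)
$t{\left(I \right)} = \frac{11 + \left(5 + I\right)^{2}}{2 + I^{2}}$ ($t{\left(I \right)} = \frac{\left(I + 5\right)^{2} + 11}{2 + I^{2}} = \frac{\left(5 + I\right)^{2} + 11}{2 + I^{2}} = \frac{11 + \left(5 + I\right)^{2}}{2 + I^{2}}$)
$166 + t{\left(\sqrt{-7 - 1} \right)} = 166 + \frac{11 + \left(5 + \sqrt{-7 - 1}\right)^{2}}{2 + \left(\sqrt{-7 - 1}\right)^{2}} = 166 + \frac{11 + \left(5 + \sqrt{-8}\right)^{2}}{2 + \left(\sqrt{-8}\right)^{2}} = 166 + \frac{11 + \left(5 + 2 i \sqrt{2}\right)^{2}}{2 + \left(2 i \sqrt{2}\right)^{2}} = 166 + \frac{11 + \left(5 + 2 i \sqrt{2}\right)^{2}}{2 - 8} = 166 + \frac{11 + \left(5 + 2 i \sqrt{2}\right)^{2}}{-6} = 166 - \frac{11 + \left(5 + 2 i \sqrt{2}\right)^{2}}{6} = 166 - \left(\frac{11}{6} + \frac{\left(5 + 2 i \sqrt{2}\right)^{2}}{6}\right) = \frac{985}{6} - \frac{\left(5 + 2 i \sqrt{2}\right)^{2}}{6}$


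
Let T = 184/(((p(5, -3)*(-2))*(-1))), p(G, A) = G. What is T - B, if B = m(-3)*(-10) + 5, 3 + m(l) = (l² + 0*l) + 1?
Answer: 417/5 ≈ 83.400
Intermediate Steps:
m(l) = -2 + l² (m(l) = -3 + ((l² + 0*l) + 1) = -3 + ((l² + 0) + 1) = -3 + (l² + 1) = -3 + (1 + l²) = -2 + l²)
T = 92/5 (T = 184/(((5*(-2))*(-1))) = 184/((-10*(-1))) = 184/10 = 184*(⅒) = 92/5 ≈ 18.400)
B = -65 (B = (-2 + (-3)²)*(-10) + 5 = (-2 + 9)*(-10) + 5 = 7*(-10) + 5 = -70 + 5 = -65)
T - B = 92/5 - 1*(-65) = 92/5 + 65 = 417/5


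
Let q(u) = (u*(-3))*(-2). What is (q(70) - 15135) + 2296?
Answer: -12419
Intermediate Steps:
q(u) = 6*u (q(u) = -3*u*(-2) = 6*u)
(q(70) - 15135) + 2296 = (6*70 - 15135) + 2296 = (420 - 15135) + 2296 = -14715 + 2296 = -12419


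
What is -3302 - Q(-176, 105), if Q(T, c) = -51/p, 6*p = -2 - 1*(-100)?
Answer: -161645/49 ≈ -3298.9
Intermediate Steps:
p = 49/3 (p = (-2 - 1*(-100))/6 = (-2 + 100)/6 = (⅙)*98 = 49/3 ≈ 16.333)
Q(T, c) = -153/49 (Q(T, c) = -51/49/3 = -51*3/49 = -153/49)
-3302 - Q(-176, 105) = -3302 - 1*(-153/49) = -3302 + 153/49 = -161645/49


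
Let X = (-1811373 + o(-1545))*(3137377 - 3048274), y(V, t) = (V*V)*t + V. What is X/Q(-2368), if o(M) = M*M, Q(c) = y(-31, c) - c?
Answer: -51292320156/2273311 ≈ -22563.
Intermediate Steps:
y(V, t) = V + t*V**2 (y(V, t) = V**2*t + V = t*V**2 + V = V + t*V**2)
Q(c) = -31 + 960*c (Q(c) = -31*(1 - 31*c) - c = (-31 + 961*c) - c = -31 + 960*c)
o(M) = M**2
X = 51292320156 (X = (-1811373 + (-1545)**2)*(3137377 - 3048274) = (-1811373 + 2387025)*89103 = 575652*89103 = 51292320156)
X/Q(-2368) = 51292320156/(-31 + 960*(-2368)) = 51292320156/(-31 - 2273280) = 51292320156/(-2273311) = 51292320156*(-1/2273311) = -51292320156/2273311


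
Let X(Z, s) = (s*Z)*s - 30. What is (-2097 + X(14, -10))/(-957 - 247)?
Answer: 727/1204 ≈ 0.60382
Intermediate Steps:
X(Z, s) = -30 + Z*s² (X(Z, s) = (Z*s)*s - 30 = Z*s² - 30 = -30 + Z*s²)
(-2097 + X(14, -10))/(-957 - 247) = (-2097 + (-30 + 14*(-10)²))/(-957 - 247) = (-2097 + (-30 + 14*100))/(-1204) = (-2097 + (-30 + 1400))*(-1/1204) = (-2097 + 1370)*(-1/1204) = -727*(-1/1204) = 727/1204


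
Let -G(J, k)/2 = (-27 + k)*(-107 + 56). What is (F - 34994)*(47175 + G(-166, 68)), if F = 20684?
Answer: -734918670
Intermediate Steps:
G(J, k) = -2754 + 102*k (G(J, k) = -2*(-27 + k)*(-107 + 56) = -2*(-27 + k)*(-51) = -2*(1377 - 51*k) = -2754 + 102*k)
(F - 34994)*(47175 + G(-166, 68)) = (20684 - 34994)*(47175 + (-2754 + 102*68)) = -14310*(47175 + (-2754 + 6936)) = -14310*(47175 + 4182) = -14310*51357 = -734918670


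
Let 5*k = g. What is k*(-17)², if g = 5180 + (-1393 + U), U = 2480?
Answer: 1811163/5 ≈ 3.6223e+5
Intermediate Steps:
g = 6267 (g = 5180 + (-1393 + 2480) = 5180 + 1087 = 6267)
k = 6267/5 (k = (⅕)*6267 = 6267/5 ≈ 1253.4)
k*(-17)² = (6267/5)*(-17)² = (6267/5)*289 = 1811163/5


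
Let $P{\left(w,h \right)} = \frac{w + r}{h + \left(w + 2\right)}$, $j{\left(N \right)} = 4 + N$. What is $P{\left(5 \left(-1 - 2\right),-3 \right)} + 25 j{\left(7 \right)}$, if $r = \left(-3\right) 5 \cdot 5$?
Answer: $\frac{2245}{8} \approx 280.63$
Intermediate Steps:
$r = -75$ ($r = \left(-15\right) 5 = -75$)
$P{\left(w,h \right)} = \frac{-75 + w}{2 + h + w}$ ($P{\left(w,h \right)} = \frac{w - 75}{h + \left(w + 2\right)} = \frac{-75 + w}{h + \left(2 + w\right)} = \frac{-75 + w}{2 + h + w}$)
$P{\left(5 \left(-1 - 2\right),-3 \right)} + 25 j{\left(7 \right)} = \frac{-75 + 5 \left(-1 - 2\right)}{2 - 3 + 5 \left(-1 - 2\right)} + 25 \left(4 + 7\right) = \frac{-75 + 5 \left(-3\right)}{2 - 3 + 5 \left(-3\right)} + 25 \cdot 11 = \frac{-75 - 15}{2 - 3 - 15} + 275 = \frac{1}{-16} \left(-90\right) + 275 = \left(- \frac{1}{16}\right) \left(-90\right) + 275 = \frac{45}{8} + 275 = \frac{2245}{8}$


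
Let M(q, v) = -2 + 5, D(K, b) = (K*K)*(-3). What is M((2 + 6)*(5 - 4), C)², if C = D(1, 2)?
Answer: 9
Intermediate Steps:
D(K, b) = -3*K² (D(K, b) = K²*(-3) = -3*K²)
C = -3 (C = -3*1² = -3*1 = -3)
M(q, v) = 3
M((2 + 6)*(5 - 4), C)² = 3² = 9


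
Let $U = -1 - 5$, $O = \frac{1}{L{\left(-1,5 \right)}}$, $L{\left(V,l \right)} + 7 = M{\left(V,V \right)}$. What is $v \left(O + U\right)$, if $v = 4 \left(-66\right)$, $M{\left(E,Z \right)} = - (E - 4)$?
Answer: $1716$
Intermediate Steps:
$M{\left(E,Z \right)} = 4 - E$ ($M{\left(E,Z \right)} = - (-4 + E) = 4 - E$)
$L{\left(V,l \right)} = -3 - V$ ($L{\left(V,l \right)} = -7 - \left(-4 + V\right) = -3 - V$)
$v = -264$
$O = - \frac{1}{2}$ ($O = \frac{1}{-3 - -1} = \frac{1}{-3 + 1} = \frac{1}{-2} = - \frac{1}{2} \approx -0.5$)
$U = -6$
$v \left(O + U\right) = - 264 \left(- \frac{1}{2} - 6\right) = \left(-264\right) \left(- \frac{13}{2}\right) = 1716$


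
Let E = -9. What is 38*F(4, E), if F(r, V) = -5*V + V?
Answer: 1368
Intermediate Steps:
F(r, V) = -4*V
38*F(4, E) = 38*(-4*(-9)) = 38*36 = 1368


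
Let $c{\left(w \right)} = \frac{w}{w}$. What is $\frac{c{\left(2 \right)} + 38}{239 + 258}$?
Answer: $\frac{39}{497} \approx 0.078471$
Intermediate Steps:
$c{\left(w \right)} = 1$
$\frac{c{\left(2 \right)} + 38}{239 + 258} = \frac{1 + 38}{239 + 258} = \frac{39}{497}$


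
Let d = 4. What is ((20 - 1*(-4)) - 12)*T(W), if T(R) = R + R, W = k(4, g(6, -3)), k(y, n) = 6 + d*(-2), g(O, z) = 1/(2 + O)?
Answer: -48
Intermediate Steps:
k(y, n) = -2 (k(y, n) = 6 + 4*(-2) = 6 - 8 = -2)
W = -2
T(R) = 2*R
((20 - 1*(-4)) - 12)*T(W) = ((20 - 1*(-4)) - 12)*(2*(-2)) = ((20 + 4) - 12)*(-4) = (24 - 12)*(-4) = 12*(-4) = -48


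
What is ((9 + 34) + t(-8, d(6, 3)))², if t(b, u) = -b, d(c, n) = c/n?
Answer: 2601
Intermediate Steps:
((9 + 34) + t(-8, d(6, 3)))² = ((9 + 34) - 1*(-8))² = (43 + 8)² = 51² = 2601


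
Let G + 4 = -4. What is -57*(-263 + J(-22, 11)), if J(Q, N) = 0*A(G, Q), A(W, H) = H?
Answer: 14991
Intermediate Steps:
G = -8 (G = -4 - 4 = -8)
J(Q, N) = 0 (J(Q, N) = 0*Q = 0)
-57*(-263 + J(-22, 11)) = -57*(-263 + 0) = -57*(-263) = 14991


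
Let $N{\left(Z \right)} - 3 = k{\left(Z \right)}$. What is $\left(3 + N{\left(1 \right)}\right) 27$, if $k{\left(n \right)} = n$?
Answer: $189$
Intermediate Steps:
$N{\left(Z \right)} = 3 + Z$
$\left(3 + N{\left(1 \right)}\right) 27 = \left(3 + \left(3 + 1\right)\right) 27 = \left(3 + 4\right) 27 = 7 \cdot 27 = 189$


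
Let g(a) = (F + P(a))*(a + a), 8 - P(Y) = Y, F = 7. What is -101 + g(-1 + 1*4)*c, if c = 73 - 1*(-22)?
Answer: 6739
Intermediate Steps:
P(Y) = 8 - Y
g(a) = 2*a*(15 - a) (g(a) = (7 + (8 - a))*(a + a) = (15 - a)*(2*a) = 2*a*(15 - a))
c = 95 (c = 73 + 22 = 95)
-101 + g(-1 + 1*4)*c = -101 + (2*(-1 + 1*4)*(15 - (-1 + 1*4)))*95 = -101 + (2*(-1 + 4)*(15 - (-1 + 4)))*95 = -101 + (2*3*(15 - 1*3))*95 = -101 + (2*3*(15 - 3))*95 = -101 + (2*3*12)*95 = -101 + 72*95 = -101 + 6840 = 6739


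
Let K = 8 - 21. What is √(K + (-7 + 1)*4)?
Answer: I*√37 ≈ 6.0828*I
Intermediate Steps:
K = -13 (K = 8 - 7*3 = 8 - 21 = -13)
√(K + (-7 + 1)*4) = √(-13 + (-7 + 1)*4) = √(-13 - 6*4) = √(-13 - 24) = √(-37) = I*√37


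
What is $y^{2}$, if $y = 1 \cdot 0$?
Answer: $0$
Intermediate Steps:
$y = 0$
$y^{2} = 0^{2} = 0$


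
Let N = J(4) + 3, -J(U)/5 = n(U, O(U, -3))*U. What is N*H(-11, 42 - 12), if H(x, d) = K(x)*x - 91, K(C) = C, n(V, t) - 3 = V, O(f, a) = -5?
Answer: -4110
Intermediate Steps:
n(V, t) = 3 + V
J(U) = -5*U*(3 + U) (J(U) = -5*(3 + U)*U = -5*U*(3 + U))
H(x, d) = -91 + x² (H(x, d) = x*x - 91 = x² - 91 = -91 + x²)
N = -137 (N = -5*4*(3 + 4) + 3 = -5*4*7 + 3 = -140 + 3 = -137)
N*H(-11, 42 - 12) = -137*(-91 + (-11)²) = -137*(-91 + 121) = -137*30 = -4110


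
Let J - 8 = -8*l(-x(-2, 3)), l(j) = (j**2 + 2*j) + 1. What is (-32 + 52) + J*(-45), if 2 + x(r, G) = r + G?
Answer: 1100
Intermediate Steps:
x(r, G) = -2 + G + r (x(r, G) = -2 + (r + G) = -2 + (G + r) = -2 + G + r)
l(j) = 1 + j**2 + 2*j
J = -24 (J = 8 - 8*(1 + (-(-2 + 3 - 2))**2 + 2*(-(-2 + 3 - 2))) = 8 - 8*(1 + (-1*(-1))**2 + 2*(-1*(-1))) = 8 - 8*(1 + 1**2 + 2*1) = 8 - 8*(1 + 1 + 2) = 8 - 8*4 = 8 - 32 = -24)
(-32 + 52) + J*(-45) = (-32 + 52) - 24*(-45) = 20 + 1080 = 1100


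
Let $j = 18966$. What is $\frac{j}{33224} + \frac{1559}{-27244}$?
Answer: $\frac{29057093}{56572166} \approx 0.51363$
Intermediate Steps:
$\frac{j}{33224} + \frac{1559}{-27244} = \frac{18966}{33224} + \frac{1559}{-27244} = 18966 \cdot \frac{1}{33224} + 1559 \left(- \frac{1}{27244}\right) = \frac{9483}{16612} - \frac{1559}{27244} = \frac{29057093}{56572166}$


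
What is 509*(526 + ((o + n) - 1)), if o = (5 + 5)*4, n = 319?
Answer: 449956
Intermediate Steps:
o = 40 (o = 10*4 = 40)
509*(526 + ((o + n) - 1)) = 509*(526 + ((40 + 319) - 1)) = 509*(526 + (359 - 1)) = 509*(526 + 358) = 509*884 = 449956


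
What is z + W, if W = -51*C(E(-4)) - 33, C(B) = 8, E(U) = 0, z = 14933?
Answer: 14492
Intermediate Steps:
W = -441 (W = -51*8 - 33 = -408 - 33 = -441)
z + W = 14933 - 441 = 14492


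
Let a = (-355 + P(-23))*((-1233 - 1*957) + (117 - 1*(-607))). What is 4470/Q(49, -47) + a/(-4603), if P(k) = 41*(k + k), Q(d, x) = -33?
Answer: -42996836/50633 ≈ -849.19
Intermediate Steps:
P(k) = 82*k (P(k) = 41*(2*k) = 82*k)
a = 3285306 (a = (-355 + 82*(-23))*((-1233 - 1*957) + (117 - 1*(-607))) = (-355 - 1886)*((-1233 - 957) + (117 + 607)) = -2241*(-2190 + 724) = -2241*(-1466) = 3285306)
4470/Q(49, -47) + a/(-4603) = 4470/(-33) + 3285306/(-4603) = 4470*(-1/33) + 3285306*(-1/4603) = -1490/11 - 3285306/4603 = -42996836/50633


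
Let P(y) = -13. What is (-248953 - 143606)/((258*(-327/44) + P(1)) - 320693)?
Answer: 2878766/2365905 ≈ 1.2168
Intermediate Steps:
(-248953 - 143606)/((258*(-327/44) + P(1)) - 320693) = (-248953 - 143606)/((258*(-327/44) - 13) - 320693) = -392559/((258*(-327*1/44) - 13) - 320693) = -392559/((258*(-327/44) - 13) - 320693) = -392559/((-42183/22 - 13) - 320693) = -392559/(-42469/22 - 320693) = -392559/(-7097715/22) = -392559*(-22/7097715) = 2878766/2365905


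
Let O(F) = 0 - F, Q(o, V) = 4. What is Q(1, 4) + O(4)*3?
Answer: -8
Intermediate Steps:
O(F) = -F
Q(1, 4) + O(4)*3 = 4 - 1*4*3 = 4 - 4*3 = 4 - 12 = -8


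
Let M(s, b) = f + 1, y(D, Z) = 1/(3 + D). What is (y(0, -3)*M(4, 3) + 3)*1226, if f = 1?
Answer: 13486/3 ≈ 4495.3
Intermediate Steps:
M(s, b) = 2 (M(s, b) = 1 + 1 = 2)
(y(0, -3)*M(4, 3) + 3)*1226 = (2/(3 + 0) + 3)*1226 = (2/3 + 3)*1226 = (11/3)*1226 = 13486/3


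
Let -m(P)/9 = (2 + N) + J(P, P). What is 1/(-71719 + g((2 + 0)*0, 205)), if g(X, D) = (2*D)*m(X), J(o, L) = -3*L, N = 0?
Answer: -1/79099 ≈ -1.2642e-5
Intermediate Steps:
m(P) = -18 + 27*P (m(P) = -9*((2 + 0) - 3*P) = -9*(2 - 3*P) = -18 + 27*P)
g(X, D) = 2*D*(-18 + 27*X) (g(X, D) = (2*D)*(-18 + 27*X) = 2*D*(-18 + 27*X))
1/(-71719 + g((2 + 0)*0, 205)) = 1/(-71719 + 18*205*(-2 + 3*((2 + 0)*0))) = 1/(-71719 + 18*205*(-2 + 3*(2*0))) = 1/(-71719 + 18*205*(-2 + 3*0)) = 1/(-71719 + 18*205*(-2 + 0)) = 1/(-71719 + 18*205*(-2)) = 1/(-71719 - 7380) = 1/(-79099) = -1/79099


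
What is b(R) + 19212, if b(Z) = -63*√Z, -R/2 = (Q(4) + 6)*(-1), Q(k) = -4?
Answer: 19086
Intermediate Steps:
R = 4 (R = -2*(-4 + 6)*(-1) = -4*(-1) = -2*(-2) = 4)
b(R) + 19212 = -63*√4 + 19212 = -63*2 + 19212 = -126 + 19212 = 19086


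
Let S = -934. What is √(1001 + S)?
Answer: √67 ≈ 8.1853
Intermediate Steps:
√(1001 + S) = √(1001 - 934) = √67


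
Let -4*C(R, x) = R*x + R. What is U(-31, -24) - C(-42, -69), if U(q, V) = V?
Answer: 690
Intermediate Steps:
C(R, x) = -R/4 - R*x/4 (C(R, x) = -(R*x + R)/4 = -(R + R*x)/4 = -R/4 - R*x/4)
U(-31, -24) - C(-42, -69) = -24 - (-1)*(-42)*(1 - 69)/4 = -24 - (-1)*(-42)*(-68)/4 = -24 - 1*(-714) = -24 + 714 = 690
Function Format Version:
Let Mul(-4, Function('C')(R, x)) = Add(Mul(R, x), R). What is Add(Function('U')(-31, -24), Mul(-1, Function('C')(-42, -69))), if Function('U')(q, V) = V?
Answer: 690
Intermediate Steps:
Function('C')(R, x) = Add(Mul(Rational(-1, 4), R), Mul(Rational(-1, 4), R, x)) (Function('C')(R, x) = Mul(Rational(-1, 4), Add(Mul(R, x), R)) = Mul(Rational(-1, 4), Add(R, Mul(R, x))) = Add(Mul(Rational(-1, 4), R), Mul(Rational(-1, 4), R, x)))
Add(Function('U')(-31, -24), Mul(-1, Function('C')(-42, -69))) = Add(-24, Mul(-1, Mul(Rational(-1, 4), -42, Add(1, -69)))) = Add(-24, Mul(-1, Mul(Rational(-1, 4), -42, -68))) = Add(-24, Mul(-1, -714)) = Add(-24, 714) = 690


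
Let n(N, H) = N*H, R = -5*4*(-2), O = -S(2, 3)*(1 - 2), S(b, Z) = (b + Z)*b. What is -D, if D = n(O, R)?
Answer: -400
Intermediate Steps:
S(b, Z) = b*(Z + b) (S(b, Z) = (Z + b)*b = b*(Z + b))
O = 10 (O = -2*(3 + 2)*(1 - 2) = -2*5*(-1) = -10*(-1) = -1*(-10) = 10)
R = 40 (R = -20*(-2) = 40)
n(N, H) = H*N
D = 400 (D = 40*10 = 400)
-D = -1*400 = -400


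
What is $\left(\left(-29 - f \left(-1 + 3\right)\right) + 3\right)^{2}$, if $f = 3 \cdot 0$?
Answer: $676$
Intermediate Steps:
$f = 0$
$\left(\left(-29 - f \left(-1 + 3\right)\right) + 3\right)^{2} = \left(\left(-29 - 0 \left(-1 + 3\right)\right) + 3\right)^{2} = \left(\left(-29 - 0 \cdot 2\right) + 3\right)^{2} = \left(\left(-29 - 0\right) + 3\right)^{2} = \left(\left(-29 + 0\right) + 3\right)^{2} = \left(-29 + 3\right)^{2} = \left(-26\right)^{2} = 676$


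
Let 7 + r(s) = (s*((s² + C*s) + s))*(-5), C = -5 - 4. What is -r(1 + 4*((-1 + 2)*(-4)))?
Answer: -25868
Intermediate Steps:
C = -9
r(s) = -7 - 5*s*(s² - 8*s) (r(s) = -7 + (s*((s² - 9*s) + s))*(-5) = -7 + (s*(s² - 8*s))*(-5) = -7 - 5*s*(s² - 8*s))
-r(1 + 4*((-1 + 2)*(-4))) = -(-7 - 5*(1 + 4*((-1 + 2)*(-4)))³ + 40*(1 + 4*((-1 + 2)*(-4)))²) = -(-7 - 5*(1 + 4*(1*(-4)))³ + 40*(1 + 4*(1*(-4)))²) = -(-7 - 5*(1 + 4*(-4))³ + 40*(1 + 4*(-4))²) = -(-7 - 5*(1 - 16)³ + 40*(1 - 16)²) = -(-7 - 5*(-15)³ + 40*(-15)²) = -(-7 - 5*(-3375) + 40*225) = -(-7 + 16875 + 9000) = -1*25868 = -25868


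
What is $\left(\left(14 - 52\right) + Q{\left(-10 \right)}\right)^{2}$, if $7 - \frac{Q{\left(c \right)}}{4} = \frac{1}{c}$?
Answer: $\frac{2304}{25} \approx 92.16$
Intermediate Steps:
$Q{\left(c \right)} = 28 - \frac{4}{c}$
$\left(\left(14 - 52\right) + Q{\left(-10 \right)}\right)^{2} = \left(\left(14 - 52\right) + \left(28 - \frac{4}{-10}\right)\right)^{2} = \left(\left(14 - 52\right) + \left(28 - - \frac{2}{5}\right)\right)^{2} = \left(-38 + \left(28 + \frac{2}{5}\right)\right)^{2} = \left(-38 + \frac{142}{5}\right)^{2} = \left(- \frac{48}{5}\right)^{2} = \frac{2304}{25}$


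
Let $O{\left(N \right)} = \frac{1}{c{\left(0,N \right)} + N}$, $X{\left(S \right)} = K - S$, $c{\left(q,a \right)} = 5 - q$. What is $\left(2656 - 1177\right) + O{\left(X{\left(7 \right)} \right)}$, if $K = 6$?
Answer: $\frac{5917}{4} \approx 1479.3$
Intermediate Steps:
$X{\left(S \right)} = 6 - S$
$O{\left(N \right)} = \frac{1}{5 + N}$ ($O{\left(N \right)} = \frac{1}{\left(5 - 0\right) + N} = \frac{1}{\left(5 + 0\right) + N} = \frac{1}{5 + N}$)
$\left(2656 - 1177\right) + O{\left(X{\left(7 \right)} \right)} = \left(2656 - 1177\right) + \frac{1}{5 + \left(6 - 7\right)} = 1479 + \frac{1}{5 + \left(6 - 7\right)} = 1479 + \frac{1}{5 - 1} = 1479 + \frac{1}{4} = \frac{5917}{4}$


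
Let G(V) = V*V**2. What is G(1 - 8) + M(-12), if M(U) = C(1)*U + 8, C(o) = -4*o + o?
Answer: -299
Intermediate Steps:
C(o) = -3*o
M(U) = 8 - 3*U (M(U) = (-3*1)*U + 8 = -3*U + 8 = 8 - 3*U)
G(V) = V**3
G(1 - 8) + M(-12) = (1 - 8)**3 + (8 - 3*(-12)) = (-7)**3 + (8 + 36) = -343 + 44 = -299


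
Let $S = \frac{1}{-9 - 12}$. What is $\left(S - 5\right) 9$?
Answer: $- \frac{318}{7} \approx -45.429$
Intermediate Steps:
$S = - \frac{1}{21}$ ($S = \frac{1}{-21} = - \frac{1}{21} \approx -0.047619$)
$\left(S - 5\right) 9 = \left(- \frac{1}{21} - 5\right) 9 = \left(- \frac{106}{21}\right) 9 = - \frac{318}{7}$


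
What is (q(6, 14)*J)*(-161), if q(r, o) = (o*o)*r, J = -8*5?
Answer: 7573440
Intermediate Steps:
J = -40 (J = -4*10 = -40)
q(r, o) = r*o**2 (q(r, o) = o**2*r = r*o**2)
(q(6, 14)*J)*(-161) = ((6*14**2)*(-40))*(-161) = ((6*196)*(-40))*(-161) = (1176*(-40))*(-161) = -47040*(-161) = 7573440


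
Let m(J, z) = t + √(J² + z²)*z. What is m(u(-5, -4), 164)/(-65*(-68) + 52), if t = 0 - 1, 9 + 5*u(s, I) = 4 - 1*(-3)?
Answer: -1/4472 + 41*√168101/2795 ≈ 6.0141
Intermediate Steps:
u(s, I) = -⅖ (u(s, I) = -9/5 + (4 - 1*(-3))/5 = -9/5 + (4 + 3)/5 = -9/5 + (⅕)*7 = -9/5 + 7/5 = -⅖)
t = -1
m(J, z) = -1 + z*√(J² + z²) (m(J, z) = -1 + √(J² + z²)*z = -1 + z*√(J² + z²))
m(u(-5, -4), 164)/(-65*(-68) + 52) = (-1 + 164*√((-⅖)² + 164²))/(-65*(-68) + 52) = (-1 + 164*√(4/25 + 26896))/(4420 + 52) = (-1 + 164*√(672404/25))/4472 = (-1 + 164*(2*√168101/5))*(1/4472) = (-1 + 328*√168101/5)*(1/4472) = -1/4472 + 41*√168101/2795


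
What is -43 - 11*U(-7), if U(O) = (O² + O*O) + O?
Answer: -1044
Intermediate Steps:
U(O) = O + 2*O² (U(O) = (O² + O²) + O = 2*O² + O = O + 2*O²)
-43 - 11*U(-7) = -43 - (-77)*(1 + 2*(-7)) = -43 - (-77)*(1 - 14) = -43 - (-77)*(-13) = -43 - 11*91 = -43 - 1001 = -1044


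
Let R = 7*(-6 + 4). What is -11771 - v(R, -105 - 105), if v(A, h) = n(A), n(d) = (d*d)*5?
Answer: -12751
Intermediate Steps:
R = -14 (R = 7*(-2) = -14)
n(d) = 5*d² (n(d) = d²*5 = 5*d²)
v(A, h) = 5*A²
-11771 - v(R, -105 - 105) = -11771 - 5*(-14)² = -11771 - 5*196 = -11771 - 1*980 = -11771 - 980 = -12751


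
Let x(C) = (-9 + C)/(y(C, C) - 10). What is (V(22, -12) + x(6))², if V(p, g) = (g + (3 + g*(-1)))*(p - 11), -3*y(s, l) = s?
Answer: 17689/16 ≈ 1105.6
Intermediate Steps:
y(s, l) = -s/3
V(p, g) = -33 + 3*p (V(p, g) = (g + (3 - g))*(-11 + p) = 3*(-11 + p) = -33 + 3*p)
x(C) = (-9 + C)/(-10 - C/3) (x(C) = (-9 + C)/(-C/3 - 10) = (-9 + C)/(-10 - C/3))
(V(22, -12) + x(6))² = ((-33 + 3*22) + 3*(9 - 1*6)/(30 + 6))² = ((-33 + 66) + 3*(9 - 6)/36)² = (33 + 3*(1/36)*3)² = (33 + ¼)² = (133/4)² = 17689/16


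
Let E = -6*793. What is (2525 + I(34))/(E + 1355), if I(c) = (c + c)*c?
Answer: -4837/3403 ≈ -1.4214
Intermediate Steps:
I(c) = 2*c**2 (I(c) = (2*c)*c = 2*c**2)
E = -4758
(2525 + I(34))/(E + 1355) = (2525 + 2*34**2)/(-4758 + 1355) = (2525 + 2*1156)/(-3403) = (2525 + 2312)*(-1/3403) = 4837*(-1/3403) = -4837/3403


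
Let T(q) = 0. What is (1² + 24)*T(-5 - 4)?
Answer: 0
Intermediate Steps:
(1² + 24)*T(-5 - 4) = (1² + 24)*0 = (1 + 24)*0 = 25*0 = 0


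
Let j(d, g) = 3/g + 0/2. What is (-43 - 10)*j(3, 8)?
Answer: -159/8 ≈ -19.875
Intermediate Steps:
j(d, g) = 3/g (j(d, g) = 3/g + 0*(½) = 3/g + 0 = 3/g)
(-43 - 10)*j(3, 8) = (-43 - 10)*(3/8) = -159/8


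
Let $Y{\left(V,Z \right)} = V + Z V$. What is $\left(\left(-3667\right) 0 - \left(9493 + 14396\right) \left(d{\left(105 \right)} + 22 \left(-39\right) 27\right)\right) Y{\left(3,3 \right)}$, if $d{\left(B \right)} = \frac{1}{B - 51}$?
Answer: $\frac{19922836738}{3} \approx 6.6409 \cdot 10^{9}$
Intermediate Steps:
$d{\left(B \right)} = \frac{1}{-51 + B}$
$Y{\left(V,Z \right)} = V + V Z$
$\left(\left(-3667\right) 0 - \left(9493 + 14396\right) \left(d{\left(105 \right)} + 22 \left(-39\right) 27\right)\right) Y{\left(3,3 \right)} = \left(\left(-3667\right) 0 - \left(9493 + 14396\right) \left(\frac{1}{-51 + 105} + 22 \left(-39\right) 27\right)\right) 3 \left(1 + 3\right) = \left(0 - 23889 \left(\frac{1}{54} - 23166\right)\right) 3 \cdot 4 = \left(0 - 23889 \left(\frac{1}{54} - 23166\right)\right) 12 = \left(0 - 23889 \left(- \frac{1250963}{54}\right)\right) 12 = \left(0 - - \frac{9961418369}{18}\right) 12 = \left(0 + \frac{9961418369}{18}\right) 12 = \frac{9961418369}{18} \cdot 12 = \frac{19922836738}{3}$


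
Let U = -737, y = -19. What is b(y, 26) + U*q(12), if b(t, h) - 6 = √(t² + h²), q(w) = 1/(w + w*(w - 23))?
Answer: 1457/120 + √1037 ≈ 44.344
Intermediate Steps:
q(w) = 1/(w + w*(-23 + w))
b(t, h) = 6 + √(h² + t²) (b(t, h) = 6 + √(t² + h²) = 6 + √(h² + t²))
b(y, 26) + U*q(12) = (6 + √(26² + (-19)²)) - 737/(12*(-22 + 12)) = (6 + √(676 + 361)) - 737/(12*(-10)) = (6 + √1037) - 737*(-1)/(12*10) = (6 + √1037) - 737*(-1/120) = (6 + √1037) + 737/120 = 1457/120 + √1037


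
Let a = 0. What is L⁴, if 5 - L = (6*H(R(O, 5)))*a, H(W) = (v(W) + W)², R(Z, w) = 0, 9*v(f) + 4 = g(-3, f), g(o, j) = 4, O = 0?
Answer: 625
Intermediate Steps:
v(f) = 0 (v(f) = -4/9 + (⅑)*4 = -4/9 + 4/9 = 0)
H(W) = W² (H(W) = (0 + W)² = W²)
L = 5 (L = 5 - 6*0²*0 = 5 - 6*0*0 = 5 - 0*0 = 5 - 1*0 = 5 + 0 = 5)
L⁴ = 5⁴ = 625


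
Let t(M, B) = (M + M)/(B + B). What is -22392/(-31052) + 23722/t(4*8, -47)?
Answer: -4327526753/124208 ≈ -34841.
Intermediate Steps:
t(M, B) = M/B (t(M, B) = (2*M)/((2*B)) = (2*M)*(1/(2*B)) = M/B)
-22392/(-31052) + 23722/t(4*8, -47) = -22392/(-31052) + 23722/(((4*8)/(-47))) = -22392*(-1/31052) + 23722/((32*(-1/47))) = 5598/7763 + 23722/(-32/47) = 5598/7763 + 23722*(-47/32) = 5598/7763 - 557467/16 = -4327526753/124208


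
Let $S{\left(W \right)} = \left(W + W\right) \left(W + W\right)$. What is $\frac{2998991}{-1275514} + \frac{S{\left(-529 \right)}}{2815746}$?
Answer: $- \frac{3508316229595}{1795761721722} \approx -1.9537$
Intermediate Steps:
$S{\left(W \right)} = 4 W^{2}$ ($S{\left(W \right)} = 2 W 2 W = 4 W^{2}$)
$\frac{2998991}{-1275514} + \frac{S{\left(-529 \right)}}{2815746} = \frac{2998991}{-1275514} + \frac{4 \left(-529\right)^{2}}{2815746} = 2998991 \left(- \frac{1}{1275514}\right) + 4 \cdot 279841 \cdot \frac{1}{2815746} = - \frac{2998991}{1275514} + 1119364 \cdot \frac{1}{2815746} = - \frac{2998991}{1275514} + \frac{559682}{1407873} = - \frac{3508316229595}{1795761721722}$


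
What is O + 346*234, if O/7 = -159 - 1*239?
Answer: 78178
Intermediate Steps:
O = -2786 (O = 7*(-159 - 1*239) = 7*(-159 - 239) = 7*(-398) = -2786)
O + 346*234 = -2786 + 346*234 = -2786 + 80964 = 78178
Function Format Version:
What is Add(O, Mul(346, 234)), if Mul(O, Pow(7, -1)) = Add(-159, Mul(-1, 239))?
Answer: 78178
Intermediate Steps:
O = -2786 (O = Mul(7, Add(-159, Mul(-1, 239))) = Mul(7, Add(-159, -239)) = Mul(7, -398) = -2786)
Add(O, Mul(346, 234)) = Add(-2786, Mul(346, 234)) = Add(-2786, 80964) = 78178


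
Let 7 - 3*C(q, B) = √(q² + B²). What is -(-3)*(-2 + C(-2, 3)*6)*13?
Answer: 468 - 78*√13 ≈ 186.77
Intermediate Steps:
C(q, B) = 7/3 - √(B² + q²)/3 (C(q, B) = 7/3 - √(q² + B²)/3 = 7/3 - √(B² + q²)/3)
-(-3)*(-2 + C(-2, 3)*6)*13 = -(-3)*(-2 + (7/3 - √(3² + (-2)²)/3)*6)*13 = -(-3)*(-2 + (7/3 - √(9 + 4)/3)*6)*13 = -(-3)*(-2 + (7/3 - √13/3)*6)*13 = -(-3)*(-2 + (14 - 2*√13))*13 = -(-3)*(12 - 2*√13)*13 = -3*(-12 + 2*√13)*13 = (36 - 6*√13)*13 = 468 - 78*√13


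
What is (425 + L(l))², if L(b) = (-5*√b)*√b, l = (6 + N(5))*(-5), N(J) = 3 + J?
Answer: 600625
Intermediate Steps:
l = -70 (l = (6 + (3 + 5))*(-5) = (6 + 8)*(-5) = 14*(-5) = -70)
L(b) = -5*b
(425 + L(l))² = (425 - 5*(-70))² = (425 + 350)² = 775² = 600625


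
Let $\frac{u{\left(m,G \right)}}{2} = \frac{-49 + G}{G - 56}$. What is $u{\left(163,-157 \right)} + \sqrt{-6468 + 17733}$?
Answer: $\frac{412}{213} + \sqrt{11265} \approx 108.07$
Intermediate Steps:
$u{\left(m,G \right)} = \frac{2 \left(-49 + G\right)}{-56 + G}$ ($u{\left(m,G \right)} = 2 \frac{-49 + G}{G - 56} = 2 \frac{-49 + G}{-56 + G} = \frac{2 \left(-49 + G\right)}{-56 + G}$)
$u{\left(163,-157 \right)} + \sqrt{-6468 + 17733} = \frac{2 \left(-49 - 157\right)}{-56 - 157} + \sqrt{-6468 + 17733} = 2 \frac{1}{-213} \left(-206\right) + \sqrt{11265} = 2 \left(- \frac{1}{213}\right) \left(-206\right) + \sqrt{11265} = \frac{412}{213} + \sqrt{11265}$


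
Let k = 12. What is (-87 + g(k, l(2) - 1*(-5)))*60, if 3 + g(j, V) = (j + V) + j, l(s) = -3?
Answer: -3840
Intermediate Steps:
g(j, V) = -3 + V + 2*j (g(j, V) = -3 + ((j + V) + j) = -3 + ((V + j) + j) = -3 + (V + 2*j) = -3 + V + 2*j)
(-87 + g(k, l(2) - 1*(-5)))*60 = (-87 + (-3 + (-3 - 1*(-5)) + 2*12))*60 = (-87 + (-3 + (-3 + 5) + 24))*60 = (-87 + (-3 + 2 + 24))*60 = (-87 + 23)*60 = -64*60 = -3840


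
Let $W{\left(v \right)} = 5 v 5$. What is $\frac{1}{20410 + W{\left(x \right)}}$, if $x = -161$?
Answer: $\frac{1}{16385} \approx 6.1031 \cdot 10^{-5}$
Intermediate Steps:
$W{\left(v \right)} = 25 v$
$\frac{1}{20410 + W{\left(x \right)}} = \frac{1}{20410 + 25 \left(-161\right)} = \frac{1}{20410 - 4025} = \frac{1}{16385}$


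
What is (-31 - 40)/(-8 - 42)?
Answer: 71/50 ≈ 1.4200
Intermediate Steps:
(-31 - 40)/(-8 - 42) = -71/(-50) = -1/50*(-71) = 71/50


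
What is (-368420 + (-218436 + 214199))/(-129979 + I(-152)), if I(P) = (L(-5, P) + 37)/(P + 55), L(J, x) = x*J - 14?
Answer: 36147729/12608746 ≈ 2.8669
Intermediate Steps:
L(J, x) = -14 + J*x (L(J, x) = J*x - 14 = -14 + J*x)
I(P) = (23 - 5*P)/(55 + P) (I(P) = ((-14 - 5*P) + 37)/(P + 55) = (23 - 5*P)/(55 + P))
(-368420 + (-218436 + 214199))/(-129979 + I(-152)) = (-368420 + (-218436 + 214199))/(-129979 + (23 - 5*(-152))/(55 - 152)) = (-368420 - 4237)/(-129979 + (23 + 760)/(-97)) = -372657/(-129979 - 1/97*783) = -372657/(-129979 - 783/97) = -372657/(-12608746/97) = -372657*(-97/12608746) = 36147729/12608746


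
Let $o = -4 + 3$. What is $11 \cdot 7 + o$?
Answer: $76$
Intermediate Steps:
$o = -1$
$11 \cdot 7 + o = 11 \cdot 7 - 1 = 77 - 1 = 76$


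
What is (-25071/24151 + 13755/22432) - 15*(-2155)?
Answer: 17512007678733/541755232 ≈ 32325.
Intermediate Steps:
(-25071/24151 + 13755/22432) - 15*(-2155) = (-25071*1/24151 + 13755*(1/22432)) - 1*(-32325) = (-25071/24151 + 13755/22432) + 32325 = -230195667/541755232 + 32325 = 17512007678733/541755232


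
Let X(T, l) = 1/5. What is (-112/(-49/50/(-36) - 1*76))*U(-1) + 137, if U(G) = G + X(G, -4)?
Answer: 18573607/136751 ≈ 135.82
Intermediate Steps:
X(T, l) = ⅕
U(G) = ⅕ + G (U(G) = G + ⅕ = ⅕ + G)
(-112/(-49/50/(-36) - 1*76))*U(-1) + 137 = (-112/(-49/50/(-36) - 1*76))*(⅕ - 1) + 137 = -112/(-49*1/50*(-1/36) - 76)*(-⅘) + 137 = -112/(-49/50*(-1/36) - 76)*(-⅘) + 137 = -112/(49/1800 - 76)*(-⅘) + 137 = -112/(-136751/1800)*(-⅘) + 137 = -112*(-1800/136751)*(-⅘) + 137 = (201600/136751)*(-⅘) + 137 = -161280/136751 + 137 = 18573607/136751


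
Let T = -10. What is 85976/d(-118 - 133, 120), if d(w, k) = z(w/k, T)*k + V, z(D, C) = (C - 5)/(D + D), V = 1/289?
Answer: 6236613064/31212251 ≈ 199.81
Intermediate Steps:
V = 1/289 ≈ 0.0034602
z(D, C) = (-5 + C)/(2*D) (z(D, C) = (-5 + C)/((2*D)) = (-5 + C)*(1/(2*D)) = (-5 + C)/(2*D))
d(w, k) = 1/289 - 15*k²/(2*w) (d(w, k) = ((-5 - 10)/(2*((w/k))))*k + 1/289 = ((½)*(k/w)*(-15))*k + 1/289 = (-15*k/(2*w))*k + 1/289 = -15*k²/(2*w) + 1/289 = 1/289 - 15*k²/(2*w))
85976/d(-118 - 133, 120) = 85976/(((-4335*120² + 2*(-118 - 133))/(578*(-118 - 133)))) = 85976/(((1/578)*(-4335*14400 + 2*(-251))/(-251))) = 85976/(((1/578)*(-1/251)*(-62424000 - 502))) = 85976/(((1/578)*(-1/251)*(-62424502))) = 85976/(31212251/72539) = 85976*(72539/31212251) = 6236613064/31212251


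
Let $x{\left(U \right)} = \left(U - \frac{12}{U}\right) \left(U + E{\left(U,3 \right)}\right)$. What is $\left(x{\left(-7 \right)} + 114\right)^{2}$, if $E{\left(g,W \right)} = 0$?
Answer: $22801$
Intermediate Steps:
$x{\left(U \right)} = U \left(U - \frac{12}{U}\right)$ ($x{\left(U \right)} = \left(U - \frac{12}{U}\right) \left(U + 0\right) = \left(U - \frac{12}{U}\right) U = U \left(U - \frac{12}{U}\right)$)
$\left(x{\left(-7 \right)} + 114\right)^{2} = \left(\left(-12 + \left(-7\right)^{2}\right) + 114\right)^{2} = \left(\left(-12 + 49\right) + 114\right)^{2} = \left(37 + 114\right)^{2} = 151^{2} = 22801$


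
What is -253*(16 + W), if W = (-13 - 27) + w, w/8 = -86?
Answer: 180136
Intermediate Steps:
w = -688 (w = 8*(-86) = -688)
W = -728 (W = (-13 - 27) - 688 = -40 - 688 = -728)
-253*(16 + W) = -253*(16 - 728) = -253*(-712) = 180136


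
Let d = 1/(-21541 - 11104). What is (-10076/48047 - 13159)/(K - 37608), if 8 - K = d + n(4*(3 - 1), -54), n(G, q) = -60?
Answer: 20640145622105/58881276537053 ≈ 0.35054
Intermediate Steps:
d = -1/32645 (d = 1/(-32645) = -1/32645 ≈ -3.0633e-5)
K = 2219861/32645 (K = 8 - (-1/32645 - 60) = 8 - 1*(-1958701/32645) = 8 + 1958701/32645 = 2219861/32645 ≈ 68.000)
(-10076/48047 - 13159)/(K - 37608) = (-10076/48047 - 13159)/(2219861/32645 - 37608) = (-10076*1/48047 - 13159)/(-1225493299/32645) = (-10076/48047 - 13159)*(-32645/1225493299) = -632260549/48047*(-32645/1225493299) = 20640145622105/58881276537053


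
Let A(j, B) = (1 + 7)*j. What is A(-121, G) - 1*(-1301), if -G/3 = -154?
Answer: 333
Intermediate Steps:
G = 462 (G = -3*(-154) = 462)
A(j, B) = 8*j
A(-121, G) - 1*(-1301) = 8*(-121) - 1*(-1301) = -968 + 1301 = 333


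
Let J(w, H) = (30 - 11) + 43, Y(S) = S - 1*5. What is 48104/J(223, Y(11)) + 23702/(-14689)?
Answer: 352565066/455359 ≈ 774.26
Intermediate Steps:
Y(S) = -5 + S (Y(S) = S - 5 = -5 + S)
J(w, H) = 62 (J(w, H) = 19 + 43 = 62)
48104/J(223, Y(11)) + 23702/(-14689) = 48104/62 + 23702/(-14689) = 48104*(1/62) + 23702*(-1/14689) = 24052/31 - 23702/14689 = 352565066/455359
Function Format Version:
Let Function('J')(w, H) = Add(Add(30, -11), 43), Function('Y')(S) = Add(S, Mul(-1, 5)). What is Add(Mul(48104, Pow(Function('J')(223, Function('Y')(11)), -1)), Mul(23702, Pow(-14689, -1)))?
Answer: Rational(352565066, 455359) ≈ 774.26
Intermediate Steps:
Function('Y')(S) = Add(-5, S) (Function('Y')(S) = Add(S, -5) = Add(-5, S))
Function('J')(w, H) = 62 (Function('J')(w, H) = Add(19, 43) = 62)
Add(Mul(48104, Pow(Function('J')(223, Function('Y')(11)), -1)), Mul(23702, Pow(-14689, -1))) = Add(Mul(48104, Pow(62, -1)), Mul(23702, Pow(-14689, -1))) = Add(Mul(48104, Rational(1, 62)), Mul(23702, Rational(-1, 14689))) = Add(Rational(24052, 31), Rational(-23702, 14689)) = Rational(352565066, 455359)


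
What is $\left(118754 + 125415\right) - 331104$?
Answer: $-86935$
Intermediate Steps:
$\left(118754 + 125415\right) - 331104 = 244169 - 331104 = -86935$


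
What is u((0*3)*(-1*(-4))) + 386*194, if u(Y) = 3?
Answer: 74887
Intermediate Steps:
u((0*3)*(-1*(-4))) + 386*194 = 3 + 386*194 = 3 + 74884 = 74887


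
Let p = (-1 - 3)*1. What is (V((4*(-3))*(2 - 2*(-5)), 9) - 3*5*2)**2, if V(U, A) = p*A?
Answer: 4356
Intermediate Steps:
p = -4 (p = -4*1 = -4)
V(U, A) = -4*A
(V((4*(-3))*(2 - 2*(-5)), 9) - 3*5*2)**2 = (-4*9 - 3*5*2)**2 = (-36 - 15*2)**2 = (-36 - 30)**2 = (-66)**2 = 4356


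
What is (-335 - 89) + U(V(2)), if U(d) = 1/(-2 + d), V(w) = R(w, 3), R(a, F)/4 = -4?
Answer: -7633/18 ≈ -424.06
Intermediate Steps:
R(a, F) = -16 (R(a, F) = 4*(-4) = -16)
V(w) = -16
(-335 - 89) + U(V(2)) = (-335 - 89) + 1/(-2 - 16) = -424 + 1/(-18) = -424 - 1/18 = -7633/18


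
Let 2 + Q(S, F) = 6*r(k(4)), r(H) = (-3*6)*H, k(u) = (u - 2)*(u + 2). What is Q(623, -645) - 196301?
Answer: -197599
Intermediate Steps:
k(u) = (-2 + u)*(2 + u)
r(H) = -18*H
Q(S, F) = -1298 (Q(S, F) = -2 + 6*(-18*(-4 + 4²)) = -2 + 6*(-18*(-4 + 16)) = -2 + 6*(-18*12) = -2 + 6*(-216) = -2 - 1296 = -1298)
Q(623, -645) - 196301 = -1298 - 196301 = -197599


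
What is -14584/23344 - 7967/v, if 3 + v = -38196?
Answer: -46389071/111464682 ≈ -0.41618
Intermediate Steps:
v = -38199 (v = -3 - 38196 = -38199)
-14584/23344 - 7967/v = -14584/23344 - 7967/(-38199) = -14584*1/23344 - 7967*(-1/38199) = -1823/2918 + 7967/38199 = -46389071/111464682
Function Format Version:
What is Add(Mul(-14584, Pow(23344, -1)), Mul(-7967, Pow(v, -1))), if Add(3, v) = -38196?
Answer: Rational(-46389071, 111464682) ≈ -0.41618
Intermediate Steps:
v = -38199 (v = Add(-3, -38196) = -38199)
Add(Mul(-14584, Pow(23344, -1)), Mul(-7967, Pow(v, -1))) = Add(Mul(-14584, Pow(23344, -1)), Mul(-7967, Pow(-38199, -1))) = Add(Mul(-14584, Rational(1, 23344)), Mul(-7967, Rational(-1, 38199))) = Add(Rational(-1823, 2918), Rational(7967, 38199)) = Rational(-46389071, 111464682)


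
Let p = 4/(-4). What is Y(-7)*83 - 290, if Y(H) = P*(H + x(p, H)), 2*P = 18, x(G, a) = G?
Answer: -6266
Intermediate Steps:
p = -1 (p = 4*(-¼) = -1)
P = 9 (P = (½)*18 = 9)
Y(H) = -9 + 9*H (Y(H) = 9*(H - 1) = 9*(-1 + H) = -9 + 9*H)
Y(-7)*83 - 290 = (-9 + 9*(-7))*83 - 290 = (-9 - 63)*83 - 290 = -72*83 - 290 = -5976 - 290 = -6266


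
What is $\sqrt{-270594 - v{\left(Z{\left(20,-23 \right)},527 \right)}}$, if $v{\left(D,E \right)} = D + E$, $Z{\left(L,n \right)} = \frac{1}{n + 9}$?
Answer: $\frac{i \sqrt{53139702}}{14} \approx 520.69 i$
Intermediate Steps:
$Z{\left(L,n \right)} = \frac{1}{9 + n}$
$\sqrt{-270594 - v{\left(Z{\left(20,-23 \right)},527 \right)}} = \sqrt{-270594 - \left(\frac{1}{9 - 23} + 527\right)} = \sqrt{-270594 - \left(\frac{1}{-14} + 527\right)} = \sqrt{-270594 - \left(- \frac{1}{14} + 527\right)} = \sqrt{-270594 - \frac{7377}{14}} = \sqrt{- \frac{3795693}{14}} = \frac{i \sqrt{53139702}}{14}$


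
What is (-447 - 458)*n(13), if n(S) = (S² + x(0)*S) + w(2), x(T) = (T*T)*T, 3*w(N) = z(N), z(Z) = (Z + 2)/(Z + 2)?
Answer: -459740/3 ≈ -1.5325e+5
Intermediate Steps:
z(Z) = 1 (z(Z) = (2 + Z)/(2 + Z) = 1)
w(N) = ⅓ (w(N) = (⅓)*1 = ⅓)
x(T) = T³ (x(T) = T²*T = T³)
n(S) = ⅓ + S² (n(S) = (S² + 0³*S) + ⅓ = (S² + 0*S) + ⅓ = (S² + 0) + ⅓ = S² + ⅓ = ⅓ + S²)
(-447 - 458)*n(13) = (-447 - 458)*(⅓ + 13²) = -905*(⅓ + 169) = -905*508/3 = -459740/3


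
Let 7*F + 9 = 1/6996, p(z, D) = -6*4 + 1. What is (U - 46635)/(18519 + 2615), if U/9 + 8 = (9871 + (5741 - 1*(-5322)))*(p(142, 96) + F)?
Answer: -37727028453/172495708 ≈ -218.71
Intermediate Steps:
p(z, D) = -23 (p(z, D) = -24 + 1 = -23)
F = -62963/48972 (F = -9/7 + (⅐)/6996 = -9/7 + (⅐)*(1/6996) = -9/7 + 1/48972 = -62963/48972 ≈ -1.2857)
U = -37346393583/8162 (U = -72 + 9*((9871 + (5741 - 1*(-5322)))*(-23 - 62963/48972)) = -72 + 9*((9871 + (5741 + 5322))*(-1189319/48972)) = -72 + 9*((9871 + 11063)*(-1189319/48972)) = -72 + 9*(20934*(-1189319/48972)) = -72 + 9*(-4149533991/8162) = -72 - 37345805919/8162 = -37346393583/8162 ≈ -4.5756e+6)
(U - 46635)/(18519 + 2615) = (-37346393583/8162 - 46635)/(18519 + 2615) = -37727028453/8162/21134 = -37727028453/8162*1/21134 = -37727028453/172495708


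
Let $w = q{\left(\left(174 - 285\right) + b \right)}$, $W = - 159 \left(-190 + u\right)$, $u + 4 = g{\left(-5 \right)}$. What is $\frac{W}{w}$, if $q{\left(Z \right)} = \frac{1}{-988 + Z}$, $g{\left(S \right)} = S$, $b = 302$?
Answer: $-25217877$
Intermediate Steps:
$u = -9$ ($u = -4 - 5 = -9$)
$W = 31641$ ($W = - 159 \left(-190 - 9\right) = \left(-159\right) \left(-199\right) = 31641$)
$w = - \frac{1}{797}$ ($w = \frac{1}{-988 + \left(\left(174 - 285\right) + 302\right)} = \frac{1}{-988 + \left(-111 + 302\right)} = \frac{1}{-988 + 191} = \frac{1}{-797} = - \frac{1}{797} \approx -0.0012547$)
$\frac{W}{w} = \frac{31641}{- \frac{1}{797}} = 31641 \left(-797\right) = -25217877$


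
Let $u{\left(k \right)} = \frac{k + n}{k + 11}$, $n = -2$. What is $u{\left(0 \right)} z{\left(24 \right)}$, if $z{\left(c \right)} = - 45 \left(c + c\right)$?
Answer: $\frac{4320}{11} \approx 392.73$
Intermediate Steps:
$z{\left(c \right)} = - 90 c$ ($z{\left(c \right)} = - 45 \cdot 2 c = - 90 c$)
$u{\left(k \right)} = \frac{-2 + k}{11 + k}$ ($u{\left(k \right)} = \frac{k - 2}{k + 11} = \frac{-2 + k}{11 + k}$)
$u{\left(0 \right)} z{\left(24 \right)} = \frac{-2 + 0}{11 + 0} \left(\left(-90\right) 24\right) = \frac{1}{11} \left(-2\right) \left(-2160\right) = \left(- \frac{2}{11}\right) \left(-2160\right) = \frac{4320}{11}$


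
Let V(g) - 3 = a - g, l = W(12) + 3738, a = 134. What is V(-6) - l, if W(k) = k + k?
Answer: -3619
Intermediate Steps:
W(k) = 2*k
l = 3762 (l = 2*12 + 3738 = 24 + 3738 = 3762)
V(g) = 137 - g (V(g) = 3 + (134 - g) = 137 - g)
V(-6) - l = (137 - 1*(-6)) - 1*3762 = (137 + 6) - 3762 = 143 - 3762 = -3619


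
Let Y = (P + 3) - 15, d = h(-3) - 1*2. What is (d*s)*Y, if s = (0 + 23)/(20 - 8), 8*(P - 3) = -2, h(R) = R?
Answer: 4255/48 ≈ 88.646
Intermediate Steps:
P = 11/4 (P = 3 + (⅛)*(-2) = 3 - ¼ = 11/4 ≈ 2.7500)
d = -5 (d = -3 - 1*2 = -3 - 2 = -5)
s = 23/12 ≈ 1.9167
Y = -37/4 (Y = (11/4 + 3) - 15 = 23/4 - 15 = -37/4 ≈ -9.2500)
(d*s)*Y = -5*23/12*(-37/4) = -115/12*(-37/4) = 4255/48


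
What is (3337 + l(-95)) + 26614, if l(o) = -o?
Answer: 30046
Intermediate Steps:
(3337 + l(-95)) + 26614 = (3337 - 1*(-95)) + 26614 = (3337 + 95) + 26614 = 3432 + 26614 = 30046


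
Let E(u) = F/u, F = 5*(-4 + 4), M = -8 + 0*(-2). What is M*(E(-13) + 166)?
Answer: -1328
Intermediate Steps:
M = -8 (M = -8 + 0 = -8)
F = 0 (F = 5*0 = 0)
E(u) = 0 (E(u) = 0/u = 0)
M*(E(-13) + 166) = -8*(0 + 166) = -8*166 = -1328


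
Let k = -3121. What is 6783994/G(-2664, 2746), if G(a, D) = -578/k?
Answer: 10586422637/289 ≈ 3.6631e+7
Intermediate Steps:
G(a, D) = 578/3121 (G(a, D) = -578/(-3121) = -578*(-1/3121) = 578/3121)
6783994/G(-2664, 2746) = 6783994/(578/3121) = 6783994*(3121/578) = 10586422637/289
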